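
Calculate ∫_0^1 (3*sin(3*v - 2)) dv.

Let u = 3*v - 2, so du = 3 dv. When v = 0, u = -2; when v = 1, u = 1.
The integral becomes ∫ sin(u) du from -2 to 1, with antiderivative -cos(u).
Back in v: F(v) = -cos(3*v - 2).
Then F(1) - F(0) = (-cos(1)) - (-cos(2)) = -cos(1) + cos(2).

-cos(1) + cos(2)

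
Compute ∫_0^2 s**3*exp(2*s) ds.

3/8 + 17*exp(4)/8

Integrate by parts 3 times (u = s^3, dv = exp(2*s) ds).
An antiderivative is F(s) = (4*s**3 - 6*s**2 + 6*s - 3)*exp(2*s)/8.
Then F(2) - F(0) = (17*exp(4)/8) - (-3/8) = 3/8 + 17*exp(4)/8.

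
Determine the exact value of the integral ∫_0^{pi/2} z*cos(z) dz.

Integrate by parts once (u = z, dv = cos(z) dz).
An antiderivative is F(z) = z*sin(z) + cos(z).
Then F(pi/2) - F(0) = (pi/2) - (1) = -1 + pi/2.

-1 + pi/2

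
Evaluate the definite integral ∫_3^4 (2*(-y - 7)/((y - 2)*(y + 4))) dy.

-log(7)

Factor the denominator: y**2 + 2*y - 8 = (y + 4)(y - 2).
Partial fractions: 2*(-y - 7)/((y - 2)*(y + 4)) = 1/(y + 4) - 3/(y - 2).
An antiderivative is F(y) = -3*log(y - 2) + log(y + 4).
Then F(4) - F(3) = (0) - (log(7)) = -log(7).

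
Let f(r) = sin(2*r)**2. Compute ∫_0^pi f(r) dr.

Use the identity sin^2(2*r) = (1 - cos(4*r))/2.
An antiderivative is F(r) = r/2 - sin(4*r)/8.
Then F(pi) - F(0) = (pi/2) - (0) = pi/2.

pi/2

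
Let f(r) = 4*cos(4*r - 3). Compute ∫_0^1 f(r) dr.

Let u = 4*r - 3, so du = 4 dr. When r = 0, u = -3; when r = 1, u = 1.
The integral becomes ∫ cos(u) du from -3 to 1, with antiderivative sin(u).
Back in r: F(r) = sin(4*r - 3).
Then F(1) - F(0) = (sin(1)) - (-sin(3)) = sin(3) + sin(1).

sin(3) + sin(1)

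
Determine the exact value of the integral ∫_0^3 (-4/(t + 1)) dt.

An antiderivative is F(t) = -4*log(t + 1).
Then F(3) - F(0) = (-8*log(2)) - (0) = -8*log(2).

-8*log(2)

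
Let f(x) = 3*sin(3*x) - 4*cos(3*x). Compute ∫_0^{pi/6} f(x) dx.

An antiderivative is F(x) = -4*sin(3*x)/3 - cos(3*x).
Then F(pi/6) - F(0) = (-4/3) - (-1) = -1/3.

-1/3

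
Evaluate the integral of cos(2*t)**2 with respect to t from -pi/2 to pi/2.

pi/2

Use the identity cos^2(2*t) = (1 + cos(4*t))/2.
An antiderivative is F(t) = t/2 + sin(4*t)/8.
Then F(pi/2) - F(-pi/2) = (pi/4) - (-pi/4) = pi/2.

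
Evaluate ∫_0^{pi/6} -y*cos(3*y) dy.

Integrate by parts once (u = y, dv = -cos(3*y) dy).
An antiderivative is F(y) = -y*sin(3*y)/3 - cos(3*y)/9.
Then F(pi/6) - F(0) = (-pi/18) - (-1/9) = 1/9 - pi/18.

1/9 - pi/18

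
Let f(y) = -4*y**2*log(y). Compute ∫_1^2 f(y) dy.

28/9 - 32*log(2)/3

Integrate by parts once (u = ln y, dv = -4*y**2 dy).
An antiderivative is F(y) = -4*y**3*(3*log(y) - 1)/9.
Then F(2) - F(1) = (32/9 - 32*log(2)/3) - (4/9) = 28/9 - 32*log(2)/3.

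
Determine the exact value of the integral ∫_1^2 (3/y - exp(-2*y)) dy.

(-exp(2) + 1 + 6*exp(4)*log(2))*exp(-4)/2

An antiderivative is F(y) = 3*log(y) + exp(-2*y)/2.
Then F(2) - F(1) = (exp(-4)/2 + 3*log(2)) - (exp(-2)/2) = (-exp(2) + 1 + 6*exp(4)*log(2))*exp(-4)/2.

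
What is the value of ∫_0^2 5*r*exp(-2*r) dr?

Integrate by parts once (u = r, dv = 5*exp(-2*r) dr).
An antiderivative is F(r) = (-10*r - 5)*exp(-2*r)/4.
Then F(2) - F(0) = (-25*exp(-4)/4) - (-5/4) = 5/4 - 25*exp(-4)/4.

5/4 - 25*exp(-4)/4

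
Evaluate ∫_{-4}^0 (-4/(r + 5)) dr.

-4*log(5)

An antiderivative is F(r) = -4*log(r + 5).
Then F(0) - F(-4) = (-4*log(5)) - (0) = -4*log(5).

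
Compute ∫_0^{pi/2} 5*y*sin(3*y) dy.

-5/9

Integrate by parts once (u = y, dv = 5*sin(3*y) dy).
An antiderivative is F(y) = -5*y*cos(3*y)/3 + 5*sin(3*y)/9.
Then F(pi/2) - F(0) = (-5/9) - (0) = -5/9.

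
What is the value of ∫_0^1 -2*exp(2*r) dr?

An antiderivative is F(r) = -exp(2*r).
Then F(1) - F(0) = (-exp(2)) - (-1) = 1 - exp(2).

1 - exp(2)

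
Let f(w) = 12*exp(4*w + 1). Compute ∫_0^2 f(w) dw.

-3*exp(1)*(1 - exp(8))

Let u = 4*w + 1, so du = 4 dw. When w = 0, u = 1; when w = 2, u = 9.
The integral becomes 3·∫ exp(u) du from 1 to 9, with antiderivative 3*exp(u).
Back in w: F(w) = 3*exp(4*w + 1).
Then F(2) - F(0) = (3*exp(9)) - (3*exp(1)) = -3*exp(1)*(1 - exp(8)).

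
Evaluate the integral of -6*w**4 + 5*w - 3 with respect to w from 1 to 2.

-327/10

By the power rule, an antiderivative is F(w) = -6*w**5/5 + 5*w**2/2 - 3*w.
Then F(2) - F(1) = (-172/5) - (-17/10) = -327/10.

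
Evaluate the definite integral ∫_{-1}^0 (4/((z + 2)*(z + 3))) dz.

-4*log(3) + 8*log(2)

Factor the denominator: z**2 + 5*z + 6 = (z + 3)(z + 2).
Partial fractions: 4/((z + 2)*(z + 3)) = -4/(z + 3) + 4/(z + 2).
An antiderivative is F(z) = 4*log(z + 2) - 4*log(z + 3).
Then F(0) - F(-1) = (log(16/81)) - (-log(16)) = -4*log(3) + 8*log(2).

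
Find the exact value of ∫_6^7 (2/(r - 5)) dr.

An antiderivative is F(r) = 2*log(r - 5).
Then F(7) - F(6) = (log(4)) - (0) = log(4).

log(4)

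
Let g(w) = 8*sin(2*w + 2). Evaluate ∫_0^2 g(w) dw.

-4*cos(6) + 4*cos(2)

Let u = 2*w + 2, so du = 2 dw. When w = 0, u = 2; when w = 2, u = 6.
The integral becomes 4·∫ sin(u) du from 2 to 6, with antiderivative -4*cos(u).
Back in w: F(w) = -4*cos(2*w + 2).
Then F(2) - F(0) = (-4*cos(6)) - (-4*cos(2)) = -4*cos(6) + 4*cos(2).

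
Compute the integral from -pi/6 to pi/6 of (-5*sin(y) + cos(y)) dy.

An antiderivative is F(y) = sin(y) + 5*cos(y).
Then F(pi/6) - F(-pi/6) = (1/2 + 5*sqrt(3)/2) - (-1/2 + 5*sqrt(3)/2) = 1.

1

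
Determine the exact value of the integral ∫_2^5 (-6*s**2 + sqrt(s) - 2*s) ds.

By the power rule, an antiderivative is F(s) = 2*s**(3/2)/3 - 2*s**3 - s**2.
Then F(5) - F(2) = (-275 + 10*sqrt(5)/3) - (-20 + 4*sqrt(2)/3) = -255 - 4*sqrt(2)/3 + 10*sqrt(5)/3.

-255 - 4*sqrt(2)/3 + 10*sqrt(5)/3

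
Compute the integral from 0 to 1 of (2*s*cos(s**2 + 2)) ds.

Let u = s**2 + 2, so du = 2*s ds. When s = 0, u = 2; when s = 1, u = 3.
The integral becomes ∫ cos(u) du from 2 to 3, with antiderivative sin(u).
Back in s: F(s) = sin(s**2 + 2).
Then F(1) - F(0) = (sin(3)) - (sin(2)) = -sin(2) + sin(3).

-sin(2) + sin(3)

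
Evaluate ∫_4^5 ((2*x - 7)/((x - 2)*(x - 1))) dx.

Factor the denominator: x**2 - 3*x + 2 = (x - 1)(x - 2).
Partial fractions: (2*x - 7)/((x - 2)*(x - 1)) = 5/(x - 1) - 3/(x - 2).
An antiderivative is F(x) = -3*log(x - 2) + 5*log(x - 1).
Then F(5) - F(4) = (-3*log(3) + 10*log(2)) - (-3*log(2) + 5*log(3)) = -8*log(3) + 13*log(2).

-8*log(3) + 13*log(2)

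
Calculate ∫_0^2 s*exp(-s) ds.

Integrate by parts once (u = s, dv = exp(-s) ds).
An antiderivative is F(s) = (-s - 1)*exp(-s).
Then F(2) - F(0) = (-3*exp(-2)) - (-1) = 1 - 3*exp(-2).

1 - 3*exp(-2)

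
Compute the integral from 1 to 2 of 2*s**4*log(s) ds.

-62/25 + 64*log(2)/5

Integrate by parts once (u = ln s, dv = 2*s**4 ds).
An antiderivative is F(s) = 2*s**5*(5*log(s) - 1)/25.
Then F(2) - F(1) = (-64/25 + 64*log(2)/5) - (-2/25) = -62/25 + 64*log(2)/5.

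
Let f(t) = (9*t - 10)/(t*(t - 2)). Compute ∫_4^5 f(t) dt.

Factor the denominator: t**2 - 2*t = t(t - 2).
Partial fractions: (9*t - 10)/(t*(t - 2)) = 5/t + 4/(t - 2).
An antiderivative is F(t) = 5*log(t) + 4*log(t - 2).
Then F(5) - F(4) = (4*log(3) + 5*log(5)) - (14*log(2)) = -14*log(2) + 4*log(3) + 5*log(5).

-14*log(2) + 4*log(3) + 5*log(5)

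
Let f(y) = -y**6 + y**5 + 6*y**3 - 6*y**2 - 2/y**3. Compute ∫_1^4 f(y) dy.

-157065/112

By the power rule, an antiderivative is F(y) = -y**7/7 + y**6/6 + 3*y**4/2 - 2*y**3 + y**(-2).
Then F(4) - F(1) = (-471019/336) - (11/21) = -157065/112.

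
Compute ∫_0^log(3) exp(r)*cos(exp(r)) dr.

Let u = exp(r), so du = exp(r) dr. When r = 0, u = 1; when r = log(3), u = 3.
The integral becomes ∫ cos(u) du from 1 to 3, with antiderivative sin(u).
Back in r: F(r) = sin(exp(r)).
Then F(log(3)) - F(0) = (sin(3)) - (sin(1)) = -sin(1) + sin(3).

-sin(1) + sin(3)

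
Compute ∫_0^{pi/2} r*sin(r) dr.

1

Integrate by parts once (u = r, dv = sin(r) dr).
An antiderivative is F(r) = -r*cos(r) + sin(r).
Then F(pi/2) - F(0) = (1) - (0) = 1.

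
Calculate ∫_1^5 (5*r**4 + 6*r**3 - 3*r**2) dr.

By the power rule, an antiderivative is F(r) = r**5 + 3*r**4/2 - r**3.
Then F(5) - F(1) = (7875/2) - (3/2) = 3936.

3936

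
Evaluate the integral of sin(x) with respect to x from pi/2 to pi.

1

An antiderivative is F(x) = -cos(x).
Then F(pi) - F(pi/2) = (1) - (0) = 1.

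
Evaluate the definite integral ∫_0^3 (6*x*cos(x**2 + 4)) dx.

Let u = x**2 + 4, so du = 2*x dx. When x = 0, u = 4; when x = 3, u = 13.
The integral becomes 3·∫ cos(u) du from 4 to 13, with antiderivative 3*sin(u).
Back in x: F(x) = 3*sin(x**2 + 4).
Then F(3) - F(0) = (3*sin(13)) - (3*sin(4)) = 3*sin(13) - 3*sin(4).

3*sin(13) - 3*sin(4)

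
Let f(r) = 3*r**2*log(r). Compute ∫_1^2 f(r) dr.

-7/3 + 8*log(2)

Integrate by parts once (u = ln r, dv = 3*r**2 dr).
An antiderivative is F(r) = r**3*(3*log(r) - 1)/3.
Then F(2) - F(1) = (-8/3 + 8*log(2)) - (-1/3) = -7/3 + 8*log(2).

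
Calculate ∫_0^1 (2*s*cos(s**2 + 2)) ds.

-sin(2) + sin(3)

Let u = s**2 + 2, so du = 2*s ds. When s = 0, u = 2; when s = 1, u = 3.
The integral becomes ∫ cos(u) du from 2 to 3, with antiderivative sin(u).
Back in s: F(s) = sin(s**2 + 2).
Then F(1) - F(0) = (sin(3)) - (sin(2)) = -sin(2) + sin(3).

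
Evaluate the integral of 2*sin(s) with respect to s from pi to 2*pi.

-4

An antiderivative is F(s) = -2*cos(s).
Then F(2*pi) - F(pi) = (-2) - (2) = -4.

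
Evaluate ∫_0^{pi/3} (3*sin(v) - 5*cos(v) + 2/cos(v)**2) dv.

3/2 - sqrt(3)/2

An antiderivative is F(v) = -5*sin(v) - 3*cos(v) + 2*tan(v).
Then F(pi/3) - F(0) = (-3/2 - sqrt(3)/2) - (-3) = 3/2 - sqrt(3)/2.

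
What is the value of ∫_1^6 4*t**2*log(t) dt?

-860/9 + 288*log(2) + 288*log(3)

Integrate by parts once (u = ln t, dv = 4*t**2 dt).
An antiderivative is F(t) = 4*t**3*(3*log(t) - 1)/9.
Then F(6) - F(1) = (-96 + 288*log(2) + 288*log(3)) - (-4/9) = -860/9 + 288*log(2) + 288*log(3).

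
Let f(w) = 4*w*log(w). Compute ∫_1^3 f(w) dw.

Integrate by parts once (u = ln w, dv = 4*w dw).
An antiderivative is F(w) = w**2*(2*log(w) - 1).
Then F(3) - F(1) = (-9 + 18*log(3)) - (-1) = -8 + 18*log(3).

-8 + 18*log(3)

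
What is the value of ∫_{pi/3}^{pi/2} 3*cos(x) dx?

3 - 3*sqrt(3)/2

An antiderivative is F(x) = 3*sin(x).
Then F(pi/2) - F(pi/3) = (3) - (3*sqrt(3)/2) = 3 - 3*sqrt(3)/2.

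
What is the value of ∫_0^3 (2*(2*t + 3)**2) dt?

Let u = 2*t + 3, so du = 2 dt. When t = 0, u = 3; when t = 3, u = 9.
The integral becomes ∫ u**2 du from 3 to 9, with antiderivative u**3/3.
Back in t: F(t) = (2*t + 3)**3/3.
Then F(3) - F(0) = (243) - (9) = 234.

234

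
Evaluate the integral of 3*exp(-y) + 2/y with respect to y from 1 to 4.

-3*exp(-4) + 3*exp(-1) + 4*log(2)

An antiderivative is F(y) = 2*log(y) - 3*exp(-y).
Then F(4) - F(1) = (-3*exp(-4) + 4*log(2)) - (-3*exp(-1)) = -3*exp(-4) + 3*exp(-1) + 4*log(2).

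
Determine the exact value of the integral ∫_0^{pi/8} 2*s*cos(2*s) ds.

-1/2 + sqrt(2)*pi/16 + sqrt(2)/4

Integrate by parts once (u = s, dv = 2*cos(2*s) ds).
An antiderivative is F(s) = s*sin(2*s) + cos(2*s)/2.
Then F(pi/8) - F(0) = (sqrt(2)*(pi + 4)/16) - (1/2) = -1/2 + sqrt(2)*pi/16 + sqrt(2)/4.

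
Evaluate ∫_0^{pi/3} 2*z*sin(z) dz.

Integrate by parts once (u = z, dv = 2*sin(z) dz).
An antiderivative is F(z) = -2*z*cos(z) + 2*sin(z).
Then F(pi/3) - F(0) = (-pi/3 + sqrt(3)) - (0) = -pi/3 + sqrt(3).

-pi/3 + sqrt(3)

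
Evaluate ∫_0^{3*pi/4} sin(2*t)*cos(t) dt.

sqrt(2)/6 + 2/3

Use the identity sin(2*t)cos(t) = [sin(3*t) + sin(t)]/2.
An antiderivative is F(t) = -cos(t)/2 - cos(3*t)/6.
Then F(3*pi/4) - F(0) = (sqrt(2)/6) - (-2/3) = sqrt(2)/6 + 2/3.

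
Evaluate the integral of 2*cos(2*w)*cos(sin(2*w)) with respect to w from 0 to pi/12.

sin(1/2)

Let u = sin(2*w), so du = 2*cos(2*w) dw. When w = 0, u = 0; when w = pi/12, u = 1/2.
The integral becomes ∫ cos(u) du from 0 to 1/2, with antiderivative sin(u).
Back in w: F(w) = sin(sin(2*w)).
Then F(pi/12) - F(0) = (sin(1/2)) - (0) = sin(1/2).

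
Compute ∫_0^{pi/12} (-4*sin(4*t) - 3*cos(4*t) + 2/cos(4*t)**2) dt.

An antiderivative is F(t) = -3*sin(4*t)/4 + cos(4*t) + tan(4*t)/2.
Then F(pi/12) - F(0) = (sqrt(3)/8 + 1/2) - (1) = -1/2 + sqrt(3)/8.

-1/2 + sqrt(3)/8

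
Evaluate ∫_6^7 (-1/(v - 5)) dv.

An antiderivative is F(v) = -log(v - 5).
Then F(7) - F(6) = (-log(2)) - (0) = -log(2).

-log(2)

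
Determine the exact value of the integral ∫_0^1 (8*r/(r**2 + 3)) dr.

-4*log(3) + 8*log(2)

Let u = r**2 + 3, so du = 2*r dr. When r = 0, u = 3; when r = 1, u = 4.
The integral becomes 4·∫ 1/u du from 3 to 4, with antiderivative 4*log(u).
Back in r: F(r) = 4*log(r**2 + 3).
Then F(1) - F(0) = (8*log(2)) - (log(81)) = -4*log(3) + 8*log(2).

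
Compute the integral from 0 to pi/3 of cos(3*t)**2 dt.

pi/6

Use the identity cos^2(3*t) = (1 + cos(6*t))/2.
An antiderivative is F(t) = t/2 + sin(6*t)/12.
Then F(pi/3) - F(0) = (pi/6) - (0) = pi/6.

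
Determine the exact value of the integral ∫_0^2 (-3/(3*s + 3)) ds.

-log(3)

An antiderivative is F(s) = -log(3*s + 3).
Then F(2) - F(0) = (-log(9)) - (-log(3)) = -log(3).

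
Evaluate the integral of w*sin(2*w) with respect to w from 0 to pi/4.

Integrate by parts once (u = w, dv = sin(2*w) dw).
An antiderivative is F(w) = -w*cos(2*w)/2 + sin(2*w)/4.
Then F(pi/4) - F(0) = (1/4) - (0) = 1/4.

1/4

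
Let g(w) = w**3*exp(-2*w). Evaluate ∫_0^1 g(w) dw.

Integrate by parts 3 times (u = w^3, dv = exp(-2*w) dw).
An antiderivative is F(w) = (-4*w**3 - 6*w**2 - 6*w - 3)*exp(-2*w)/8.
Then F(1) - F(0) = (-19*exp(-2)/8) - (-3/8) = 3/8 - 19*exp(-2)/8.

3/8 - 19*exp(-2)/8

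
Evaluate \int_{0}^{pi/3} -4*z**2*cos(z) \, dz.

-4*pi/3 - 2*sqrt(3)*pi**2/9 + 4*sqrt(3)

Integrate by parts twice (u = z^2, dv = -4*cos(z) dz).
An antiderivative is F(z) = -4*z**2*sin(z) - 8*z*cos(z) + 8*sin(z).
Then F(pi/3) - F(0) = (-4*pi/3 - 2*sqrt(3)*pi**2/9 + 4*sqrt(3)) - (0) = -4*pi/3 - 2*sqrt(3)*pi**2/9 + 4*sqrt(3).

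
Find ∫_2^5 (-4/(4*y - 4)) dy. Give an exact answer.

An antiderivative is F(y) = -log(4*y - 4).
Then F(5) - F(2) = (-log(16)) - (-log(4)) = -log(4).

-log(4)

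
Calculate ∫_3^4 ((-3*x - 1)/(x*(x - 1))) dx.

Factor the denominator: x**2 - x = x(x - 1).
Partial fractions: (-3*x - 1)/(x*(x - 1)) = 1/x - 4/(x - 1).
An antiderivative is F(x) = log(x) - 4*log(x - 1).
Then F(4) - F(3) = (log(4/81)) - (log(3/16)) = -5*log(3) + 6*log(2).

-5*log(3) + 6*log(2)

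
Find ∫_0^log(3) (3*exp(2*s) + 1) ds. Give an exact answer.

log(3) + 12

An antiderivative is F(s) = 3*exp(2*s)/2 + s.
Then F(log(3)) - F(0) = (log(3) + 27/2) - (3/2) = log(3) + 12.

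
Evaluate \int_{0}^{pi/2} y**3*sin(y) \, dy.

-6 + 3*pi**2/4

Integrate by parts 3 times (u = y^3, dv = sin(y) dy).
An antiderivative is F(y) = -y**3*cos(y) + 3*y**2*sin(y) + 6*y*cos(y) - 6*sin(y).
Then F(pi/2) - F(0) = (-6 + 3*pi**2/4) - (0) = -6 + 3*pi**2/4.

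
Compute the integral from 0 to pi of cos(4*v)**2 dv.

pi/2

Use the identity cos^2(4*v) = (1 + cos(8*v))/2.
An antiderivative is F(v) = v/2 + sin(8*v)/16.
Then F(pi) - F(0) = (pi/2) - (0) = pi/2.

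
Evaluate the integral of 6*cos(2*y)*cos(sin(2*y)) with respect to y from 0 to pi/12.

Let u = sin(2*y), so du = 2*cos(2*y) dy. When y = 0, u = 0; when y = pi/12, u = 1/2.
The integral becomes 3·∫ cos(u) du from 0 to 1/2, with antiderivative 3*sin(u).
Back in y: F(y) = 3*sin(sin(2*y)).
Then F(pi/12) - F(0) = (3*sin(1/2)) - (0) = 3*sin(1/2).

3*sin(1/2)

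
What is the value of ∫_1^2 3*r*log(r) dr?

Integrate by parts once (u = ln r, dv = 3*r dr).
An antiderivative is F(r) = 3*r**2*(2*log(r) - 1)/4.
Then F(2) - F(1) = (-3 + log(64)) - (-3/4) = -9/4 + log(64).

-9/4 + log(64)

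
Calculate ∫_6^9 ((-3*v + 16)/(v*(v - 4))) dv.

Factor the denominator: v**2 - 4*v = v(v - 4).
Partial fractions: (-3*v + 16)/(v*(v - 4)) = -4/v + 1/(v - 4).
An antiderivative is F(v) = -4*log(v) + log(v - 4).
Then F(9) - F(6) = (-8*log(3) + log(5)) - (-4*log(3) - 3*log(2)) = log(40/81).

log(40/81)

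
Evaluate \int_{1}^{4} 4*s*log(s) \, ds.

Integrate by parts once (u = ln s, dv = 4*s ds).
An antiderivative is F(s) = s**2*(2*log(s) - 1).
Then F(4) - F(1) = (-16 + 64*log(2)) - (-1) = -15 + 64*log(2).

-15 + 64*log(2)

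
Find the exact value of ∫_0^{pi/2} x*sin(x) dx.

Integrate by parts once (u = x, dv = sin(x) dx).
An antiderivative is F(x) = -x*cos(x) + sin(x).
Then F(pi/2) - F(0) = (1) - (0) = 1.

1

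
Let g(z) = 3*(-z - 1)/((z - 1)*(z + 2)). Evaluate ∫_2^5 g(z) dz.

-log(28)

Factor the denominator: z**2 + z - 2 = (z + 2)(z - 1).
Partial fractions: 3*(-z - 1)/((z - 1)*(z + 2)) = -1/(z + 2) - 2/(z - 1).
An antiderivative is F(z) = -2*log(z - 1) - log(z + 2).
Then F(5) - F(2) = (-4*log(2) - log(7)) - (-log(4)) = -log(28).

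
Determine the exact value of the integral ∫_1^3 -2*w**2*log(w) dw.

Integrate by parts once (u = ln w, dv = -2*w**2 dw).
An antiderivative is F(w) = -2*w**3*(3*log(w) - 1)/9.
Then F(3) - F(1) = (6 - 18*log(3)) - (2/9) = 52/9 - 18*log(3).

52/9 - 18*log(3)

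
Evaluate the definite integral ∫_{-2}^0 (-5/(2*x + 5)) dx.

An antiderivative is F(x) = -5*log(2*x + 5)/2.
Then F(0) - F(-2) = (-5*log(5)/2) - (0) = -5*log(5)/2.

-5*log(5)/2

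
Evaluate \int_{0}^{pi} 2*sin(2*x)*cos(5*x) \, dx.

-8/21

Use the identity sin(2*x)cos(5*x) = [sin(7*x) + sin(-3*x)]/2.
An antiderivative is F(x) = cos(3*x)/3 - cos(7*x)/7.
Then F(pi) - F(0) = (-4/21) - (4/21) = -8/21.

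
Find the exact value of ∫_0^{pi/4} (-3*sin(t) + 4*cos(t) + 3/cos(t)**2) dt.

7*sqrt(2)/2

An antiderivative is F(t) = 4*sin(t) + 3*cos(t) + 3*tan(t).
Then F(pi/4) - F(0) = (3 + 7*sqrt(2)/2) - (3) = 7*sqrt(2)/2.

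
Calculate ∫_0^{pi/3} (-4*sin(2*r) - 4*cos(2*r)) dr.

An antiderivative is F(r) = -2*sin(2*r) + 2*cos(2*r).
Then F(pi/3) - F(0) = (-sqrt(3) - 1) - (2) = -3 - sqrt(3).

-3 - sqrt(3)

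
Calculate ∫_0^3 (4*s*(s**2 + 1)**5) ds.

Let u = s**2 + 1, so du = 2*s ds. When s = 0, u = 1; when s = 3, u = 10.
The integral becomes 2·∫ u**5 du from 1 to 10, with antiderivative u**6/3.
Back in s: F(s) = (s**2 + 1)**6/3.
Then F(3) - F(0) = (1000000/3) - (1/3) = 333333.

333333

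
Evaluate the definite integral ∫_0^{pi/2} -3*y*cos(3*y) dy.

1/3 + pi/2

Integrate by parts once (u = y, dv = -3*cos(3*y) dy).
An antiderivative is F(y) = -y*sin(3*y) - cos(3*y)/3.
Then F(pi/2) - F(0) = (pi/2) - (-1/3) = 1/3 + pi/2.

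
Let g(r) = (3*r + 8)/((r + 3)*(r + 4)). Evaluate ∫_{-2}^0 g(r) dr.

log(16/3)

Factor the denominator: r**2 + 7*r + 12 = (r + 4)(r + 3).
Partial fractions: (3*r + 8)/((r + 3)*(r + 4)) = 4/(r + 4) - 1/(r + 3).
An antiderivative is F(r) = -log(r + 3) + 4*log(r + 4).
Then F(0) - F(-2) = (-log(3) + 8*log(2)) - (log(16)) = log(16/3).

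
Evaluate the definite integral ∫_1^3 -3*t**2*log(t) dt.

Integrate by parts once (u = ln t, dv = -3*t**2 dt).
An antiderivative is F(t) = -t**3*(3*log(t) - 1)/3.
Then F(3) - F(1) = (9 - 27*log(3)) - (1/3) = 26/3 - 27*log(3).

26/3 - 27*log(3)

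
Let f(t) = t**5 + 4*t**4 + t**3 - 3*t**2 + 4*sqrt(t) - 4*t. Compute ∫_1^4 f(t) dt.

By the power rule, an antiderivative is F(t) = t**6/6 + 4*t**5/5 + t**4/4 + 8*t**(3/2)/3 - t**3 - 2*t**2.
Then F(4) - F(1) = (7456/5) - (53/60) = 89419/60.

89419/60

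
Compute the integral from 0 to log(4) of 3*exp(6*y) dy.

Let u = exp(y), so du = exp(y) dy. When y = 0, u = 1; when y = log(4), u = 4.
The integral becomes 3·∫ u**5 du from 1 to 4, with antiderivative u**6/2.
Back in y: F(y) = exp(6*y)/2.
Then F(log(4)) - F(0) = (2048) - (1/2) = 4095/2.

4095/2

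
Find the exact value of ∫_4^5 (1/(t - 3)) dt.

log(2)

An antiderivative is F(t) = log(t - 3).
Then F(5) - F(4) = (log(2)) - (0) = log(2).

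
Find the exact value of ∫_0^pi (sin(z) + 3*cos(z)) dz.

An antiderivative is F(z) = 3*sin(z) - cos(z).
Then F(pi) - F(0) = (1) - (-1) = 2.

2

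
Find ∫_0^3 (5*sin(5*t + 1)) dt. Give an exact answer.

Let u = 5*t + 1, so du = 5 dt. When t = 0, u = 1; when t = 3, u = 16.
The integral becomes ∫ sin(u) du from 1 to 16, with antiderivative -cos(u).
Back in t: F(t) = -cos(5*t + 1).
Then F(3) - F(0) = (-cos(16)) - (-cos(1)) = cos(1) - cos(16).

cos(1) - cos(16)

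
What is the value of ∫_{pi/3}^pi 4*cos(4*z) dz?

An antiderivative is F(z) = sin(4*z).
Then F(pi) - F(pi/3) = (0) - (-sqrt(3)/2) = sqrt(3)/2.

sqrt(3)/2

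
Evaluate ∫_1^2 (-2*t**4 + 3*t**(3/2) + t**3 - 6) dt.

By the power rule, an antiderivative is F(t) = 6*t**(5/2)/5 - 2*t**5/5 + t**4/4 - 6*t.
Then F(2) - F(1) = (-104/5 + 24*sqrt(2)/5) - (-99/20) = -317/20 + 24*sqrt(2)/5.

-317/20 + 24*sqrt(2)/5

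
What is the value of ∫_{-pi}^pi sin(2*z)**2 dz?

pi

Use the identity sin^2(2*z) = (1 - cos(4*z))/2.
An antiderivative is F(z) = z/2 - sin(4*z)/8.
Then F(pi) - F(-pi) = (pi/2) - (-pi/2) = pi.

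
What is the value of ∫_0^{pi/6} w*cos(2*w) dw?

-1/8 + sqrt(3)*pi/24

Integrate by parts once (u = w, dv = cos(2*w) dw).
An antiderivative is F(w) = w*sin(2*w)/2 + cos(2*w)/4.
Then F(pi/6) - F(0) = (1/8 + sqrt(3)*pi/24) - (1/4) = -1/8 + sqrt(3)*pi/24.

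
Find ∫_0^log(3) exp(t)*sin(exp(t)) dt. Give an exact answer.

Let u = exp(t), so du = exp(t) dt. When t = 0, u = 1; when t = log(3), u = 3.
The integral becomes ∫ sin(u) du from 1 to 3, with antiderivative -cos(u).
Back in t: F(t) = -cos(exp(t)).
Then F(log(3)) - F(0) = (-cos(3)) - (-cos(1)) = cos(1) - cos(3).

cos(1) - cos(3)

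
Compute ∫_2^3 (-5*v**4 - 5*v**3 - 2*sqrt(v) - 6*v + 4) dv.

By the power rule, an antiderivative is F(v) = -v**5 - 5*v**4/4 - 4*v**(3/2)/3 - 3*v**2 + 4*v.
Then F(3) - F(2) = (-1437/4 - 4*sqrt(3)) - (-56 - 8*sqrt(2)/3) = -1213/4 - 4*sqrt(3) + 8*sqrt(2)/3.

-1213/4 - 4*sqrt(3) + 8*sqrt(2)/3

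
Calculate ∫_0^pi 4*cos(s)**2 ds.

Use the identity cos^2(s) = (1 + cos(2*s))/2.
An antiderivative is F(s) = 2*s + sin(2*s).
Then F(pi) - F(0) = (2*pi) - (0) = 2*pi.

2*pi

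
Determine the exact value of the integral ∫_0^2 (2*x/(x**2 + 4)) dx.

log(2)

Let u = x**2 + 4, so du = 2*x dx. When x = 0, u = 4; when x = 2, u = 8.
The integral becomes ∫ 1/u du from 4 to 8, with antiderivative log(u).
Back in x: F(x) = log(x**2 + 4).
Then F(2) - F(0) = (log(8)) - (log(4)) = log(2).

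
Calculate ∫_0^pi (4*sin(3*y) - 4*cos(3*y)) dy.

An antiderivative is F(y) = -4*sin(3*y)/3 - 4*cos(3*y)/3.
Then F(pi) - F(0) = (4/3) - (-4/3) = 8/3.

8/3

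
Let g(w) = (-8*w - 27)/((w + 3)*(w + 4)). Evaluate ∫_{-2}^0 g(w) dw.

-5*log(2) - 3*log(3)

Factor the denominator: w**2 + 7*w + 12 = (w + 4)(w + 3).
Partial fractions: (-8*w - 27)/((w + 3)*(w + 4)) = -5/(w + 4) - 3/(w + 3).
An antiderivative is F(w) = -3*log(w + 3) - 5*log(w + 4).
Then F(0) - F(-2) = (-10*log(2) - 3*log(3)) - (-log(32)) = -5*log(2) - 3*log(3).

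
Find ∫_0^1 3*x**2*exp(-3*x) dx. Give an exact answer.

2/9 - 17*exp(-3)/9

Integrate by parts twice (u = x^2, dv = 3*exp(-3*x) dx).
An antiderivative is F(x) = (-9*x**2 - 6*x - 2)*exp(-3*x)/9.
Then F(1) - F(0) = (-17*exp(-3)/9) - (-2/9) = 2/9 - 17*exp(-3)/9.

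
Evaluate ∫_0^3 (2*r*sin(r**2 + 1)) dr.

Let u = r**2 + 1, so du = 2*r dr. When r = 0, u = 1; when r = 3, u = 10.
The integral becomes ∫ sin(u) du from 1 to 10, with antiderivative -cos(u).
Back in r: F(r) = -cos(r**2 + 1).
Then F(3) - F(0) = (-cos(10)) - (-cos(1)) = cos(1) - cos(10).

cos(1) - cos(10)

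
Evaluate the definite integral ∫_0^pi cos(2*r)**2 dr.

pi/2

Use the identity cos^2(2*r) = (1 + cos(4*r))/2.
An antiderivative is F(r) = r/2 + sin(4*r)/8.
Then F(pi) - F(0) = (pi/2) - (0) = pi/2.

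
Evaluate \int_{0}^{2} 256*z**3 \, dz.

1024

Let u = 4*z, so du = 4 dz. When z = 0, u = 0; when z = 2, u = 8.
The integral becomes ∫ u**3 du from 0 to 8, with antiderivative u**4/4.
Back in z: F(z) = 64*z**4.
Then F(2) - F(0) = (1024) - (0) = 1024.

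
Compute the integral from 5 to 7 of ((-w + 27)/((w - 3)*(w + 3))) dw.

-5*log(5) + 14*log(2)

Factor the denominator: w**2 - 9 = (w + 3)(w - 3).
Partial fractions: (-w + 27)/((w - 3)*(w + 3)) = -5/(w + 3) + 4/(w - 3).
An antiderivative is F(w) = 4*log(w - 3) - 5*log(w + 3).
Then F(7) - F(5) = (-5*log(5) + 3*log(2)) - (-11*log(2)) = -5*log(5) + 14*log(2).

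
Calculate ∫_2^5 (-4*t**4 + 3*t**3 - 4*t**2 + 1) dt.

By the power rule, an antiderivative is F(t) = -4*t**5/5 + 3*t**4/4 - 4*t**3/3 + t.
Then F(5) - F(2) = (-26315/12) - (-334/15) = -43413/20.

-43413/20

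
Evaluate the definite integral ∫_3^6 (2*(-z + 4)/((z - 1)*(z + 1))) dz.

Factor the denominator: z**2 - 1 = (z + 1)(z - 1).
Partial fractions: 2*(-z + 4)/((z - 1)*(z + 1)) = -5/(z + 1) + 3/(z - 1).
An antiderivative is F(z) = 3*log(z - 1) - 5*log(z + 1).
Then F(6) - F(3) = (-5*log(7) + 3*log(5)) - (-7*log(2)) = -5*log(7) + 3*log(5) + 7*log(2).

-5*log(7) + 3*log(5) + 7*log(2)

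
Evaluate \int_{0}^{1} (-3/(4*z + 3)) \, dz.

An antiderivative is F(z) = -3*log(4*z + 3)/4.
Then F(1) - F(0) = (-3*log(7)/4) - (-3*log(3)/4) = -3*log(7)/4 + 3*log(3)/4.

-3*log(7)/4 + 3*log(3)/4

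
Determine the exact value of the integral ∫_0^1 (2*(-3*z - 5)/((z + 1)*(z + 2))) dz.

Factor the denominator: z**2 + 3*z + 2 = (z + 2)(z + 1).
Partial fractions: 2*(-3*z - 5)/((z + 1)*(z + 2)) = -2/(z + 2) - 4/(z + 1).
An antiderivative is F(z) = -4*log(z + 1) - 2*log(z + 2).
Then F(1) - F(0) = (-4*log(2) - 2*log(3)) - (-log(4)) = -log(36).

-log(36)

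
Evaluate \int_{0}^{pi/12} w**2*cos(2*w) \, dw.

Integrate by parts twice (u = w^2, dv = cos(2*w) dw).
An antiderivative is F(w) = w**2*sin(2*w)/2 + w*cos(2*w)/2 - sin(2*w)/4.
Then F(pi/12) - F(0) = (-1/8 + pi**2/576 + sqrt(3)*pi/48) - (0) = -1/8 + pi**2/576 + sqrt(3)*pi/48.

-1/8 + pi**2/576 + sqrt(3)*pi/48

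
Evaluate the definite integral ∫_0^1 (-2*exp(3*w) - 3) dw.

An antiderivative is F(w) = -2*exp(3*w)/3 - 3*w.
Then F(1) - F(0) = (-2*exp(3)/3 - 3) - (-2/3) = -2*exp(3)/3 - 7/3.

-2*exp(3)/3 - 7/3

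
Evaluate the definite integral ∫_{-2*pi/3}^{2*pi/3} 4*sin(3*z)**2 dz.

Use the identity sin^2(3*z) = (1 - cos(6*z))/2.
An antiderivative is F(z) = 2*z - sin(6*z)/3.
Then F(2*pi/3) - F(-2*pi/3) = (4*pi/3) - (-4*pi/3) = 8*pi/3.

8*pi/3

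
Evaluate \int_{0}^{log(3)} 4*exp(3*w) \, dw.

104/3

Let u = exp(w), so du = exp(w) dw. When w = 0, u = 1; when w = log(3), u = 3.
The integral becomes 4·∫ u**2 du from 1 to 3, with antiderivative 4*u**3/3.
Back in w: F(w) = 4*exp(3*w)/3.
Then F(log(3)) - F(0) = (36) - (4/3) = 104/3.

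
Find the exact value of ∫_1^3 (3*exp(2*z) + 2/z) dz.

An antiderivative is F(z) = 3*exp(2*z)/2 + 2*log(z).
Then F(3) - F(1) = (log(9) + 3*exp(6)/2) - (3*exp(2)/2) = -3*exp(2)/2 + log(9) + 3*exp(6)/2.

-3*exp(2)/2 + log(9) + 3*exp(6)/2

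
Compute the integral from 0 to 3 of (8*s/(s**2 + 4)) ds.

-8*log(2) + 4*log(13)

Let u = s**2 + 4, so du = 2*s ds. When s = 0, u = 4; when s = 3, u = 13.
The integral becomes 4·∫ 1/u du from 4 to 13, with antiderivative 4*log(u).
Back in s: F(s) = 4*log(s**2 + 4).
Then F(3) - F(0) = (4*log(13)) - (8*log(2)) = -8*log(2) + 4*log(13).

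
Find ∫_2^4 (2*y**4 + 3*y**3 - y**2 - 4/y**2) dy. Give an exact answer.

8357/15

By the power rule, an antiderivative is F(y) = 2*y**5/5 + 3*y**4/4 - y**3/3 + 4/y.
Then F(4) - F(2) = (8719/15) - (362/15) = 8357/15.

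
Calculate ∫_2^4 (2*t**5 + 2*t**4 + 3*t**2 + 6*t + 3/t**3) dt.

293293/160

By the power rule, an antiderivative is F(t) = t**6/3 + 2*t**5/5 + t**3 + 3*t**2 - 3/(2*t**2).
Then F(4) - F(2) = (905683/480) - (6451/120) = 293293/160.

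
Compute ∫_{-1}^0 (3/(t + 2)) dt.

log(8)

An antiderivative is F(t) = 3*log(t + 2).
Then F(0) - F(-1) = (log(8)) - (0) = log(8).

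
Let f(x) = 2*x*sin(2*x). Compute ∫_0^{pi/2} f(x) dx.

Integrate by parts once (u = x, dv = 2*sin(2*x) dx).
An antiderivative is F(x) = -x*cos(2*x) + sin(2*x)/2.
Then F(pi/2) - F(0) = (pi/2) - (0) = pi/2.

pi/2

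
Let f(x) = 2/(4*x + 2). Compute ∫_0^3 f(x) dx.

log(7)/2

An antiderivative is F(x) = log(4*x + 2)/2.
Then F(3) - F(0) = (log(14)/2) - (log(2)/2) = log(7)/2.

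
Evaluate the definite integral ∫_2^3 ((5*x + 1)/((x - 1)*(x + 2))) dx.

-4*log(2) + 3*log(5)

Factor the denominator: x**2 + x - 2 = (x + 2)(x - 1).
Partial fractions: (5*x + 1)/((x - 1)*(x + 2)) = 3/(x + 2) + 2/(x - 1).
An antiderivative is F(x) = 2*log(x - 1) + 3*log(x + 2).
Then F(3) - F(2) = (2*log(2) + 3*log(5)) - (log(64)) = -4*log(2) + 3*log(5).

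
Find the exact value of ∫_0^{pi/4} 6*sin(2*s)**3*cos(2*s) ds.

Let u = sin(2*s), so du = 2*cos(2*s) ds. When s = 0, u = 0; when s = pi/4, u = 1.
The integral becomes 3·∫ u**3 du from 0 to 1, with antiderivative 3*u**4/4.
Back in s: F(s) = 3*sin(2*s)**4/4.
Then F(pi/4) - F(0) = (3/4) - (0) = 3/4.

3/4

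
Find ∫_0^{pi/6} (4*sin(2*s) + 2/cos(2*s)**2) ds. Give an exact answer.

1 + sqrt(3)

An antiderivative is F(s) = -2*cos(2*s) + tan(2*s).
Then F(pi/6) - F(0) = (-1 + sqrt(3)) - (-2) = 1 + sqrt(3).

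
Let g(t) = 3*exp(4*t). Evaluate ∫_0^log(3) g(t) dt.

Let u = exp(t), so du = exp(t) dt. When t = 0, u = 1; when t = log(3), u = 3.
The integral becomes 3·∫ u**3 du from 1 to 3, with antiderivative 3*u**4/4.
Back in t: F(t) = 3*exp(4*t)/4.
Then F(log(3)) - F(0) = (243/4) - (3/4) = 60.

60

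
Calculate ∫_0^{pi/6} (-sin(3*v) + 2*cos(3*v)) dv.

An antiderivative is F(v) = 2*sin(3*v)/3 + cos(3*v)/3.
Then F(pi/6) - F(0) = (2/3) - (1/3) = 1/3.

1/3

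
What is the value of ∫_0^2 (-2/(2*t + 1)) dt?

-log(5)

An antiderivative is F(t) = -log(2*t + 1).
Then F(2) - F(0) = (-log(5)) - (0) = -log(5).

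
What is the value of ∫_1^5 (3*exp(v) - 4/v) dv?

-3*exp(1) - 4*log(5) + 3*exp(5)

An antiderivative is F(v) = 3*exp(v) - 4*log(v).
Then F(5) - F(1) = (-4*log(5) + 3*exp(5)) - (3*exp(1)) = -3*exp(1) - 4*log(5) + 3*exp(5).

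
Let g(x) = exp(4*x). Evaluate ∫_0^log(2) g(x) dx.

15/4

Let u = exp(x), so du = exp(x) dx. When x = 0, u = 1; when x = log(2), u = 2.
The integral becomes ∫ u**3 du from 1 to 2, with antiderivative u**4/4.
Back in x: F(x) = exp(4*x)/4.
Then F(log(2)) - F(0) = (4) - (1/4) = 15/4.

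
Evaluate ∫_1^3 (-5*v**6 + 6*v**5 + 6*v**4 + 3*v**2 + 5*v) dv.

-17396/35

By the power rule, an antiderivative is F(v) = -5*v**7/7 + v**6 + 6*v**5/5 + v**3 + 5*v**2/2.
Then F(3) - F(1) = (-34443/70) - (349/70) = -17396/35.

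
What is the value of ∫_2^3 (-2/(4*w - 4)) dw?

An antiderivative is F(w) = -log(4*w - 4)/2.
Then F(3) - F(2) = (-3*log(2)/2) - (-log(2)) = -log(2)/2.

-log(2)/2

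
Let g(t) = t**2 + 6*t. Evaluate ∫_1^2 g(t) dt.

By the power rule, an antiderivative is F(t) = t**3/3 + 3*t**2.
Then F(2) - F(1) = (44/3) - (10/3) = 34/3.

34/3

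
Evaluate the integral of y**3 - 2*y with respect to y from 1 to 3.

12

By the power rule, an antiderivative is F(y) = y**4/4 - y**2.
Then F(3) - F(1) = (45/4) - (-3/4) = 12.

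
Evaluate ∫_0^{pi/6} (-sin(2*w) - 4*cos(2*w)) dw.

-sqrt(3) - 1/4

An antiderivative is F(w) = -2*sin(2*w) + cos(2*w)/2.
Then F(pi/6) - F(0) = (1/4 - sqrt(3)) - (1/2) = -sqrt(3) - 1/4.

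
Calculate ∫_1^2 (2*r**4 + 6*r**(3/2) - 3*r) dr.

11/2 + 48*sqrt(2)/5

By the power rule, an antiderivative is F(r) = 12*r**(5/2)/5 + 2*r**5/5 - 3*r**2/2.
Then F(2) - F(1) = (34/5 + 48*sqrt(2)/5) - (13/10) = 11/2 + 48*sqrt(2)/5.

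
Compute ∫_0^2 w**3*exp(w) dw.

6 + 2*exp(2)

Integrate by parts 3 times (u = w^3, dv = exp(w) dw).
An antiderivative is F(w) = (w**3 - 3*w**2 + 6*w - 6)*exp(w).
Then F(2) - F(0) = (2*exp(2)) - (-6) = 6 + 2*exp(2).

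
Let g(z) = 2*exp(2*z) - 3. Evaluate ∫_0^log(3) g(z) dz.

8 - log(27)

An antiderivative is F(z) = exp(2*z) - 3*z.
Then F(log(3)) - F(0) = (9 - 3*log(3)) - (1) = 8 - log(27).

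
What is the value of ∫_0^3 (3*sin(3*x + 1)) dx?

Let u = 3*x + 1, so du = 3 dx. When x = 0, u = 1; when x = 3, u = 10.
The integral becomes ∫ sin(u) du from 1 to 10, with antiderivative -cos(u).
Back in x: F(x) = -cos(3*x + 1).
Then F(3) - F(0) = (-cos(10)) - (-cos(1)) = cos(1) - cos(10).

cos(1) - cos(10)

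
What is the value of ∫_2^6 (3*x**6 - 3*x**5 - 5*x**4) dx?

By the power rule, an antiderivative is F(x) = 3*x**7/7 - x**6/2 - x**5.
Then F(6) - F(2) = (622080/7) - (-64/7) = 622144/7.

622144/7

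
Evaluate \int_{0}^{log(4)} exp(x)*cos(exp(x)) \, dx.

-sin(1) + sin(4)

Let u = exp(x), so du = exp(x) dx. When x = 0, u = 1; when x = log(4), u = 4.
The integral becomes ∫ cos(u) du from 1 to 4, with antiderivative sin(u).
Back in x: F(x) = sin(exp(x)).
Then F(log(4)) - F(0) = (sin(4)) - (sin(1)) = -sin(1) + sin(4).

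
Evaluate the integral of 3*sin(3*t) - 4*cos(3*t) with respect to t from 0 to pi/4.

1 - sqrt(2)/6

An antiderivative is F(t) = -4*sin(3*t)/3 - cos(3*t).
Then F(pi/4) - F(0) = (-sqrt(2)/6) - (-1) = 1 - sqrt(2)/6.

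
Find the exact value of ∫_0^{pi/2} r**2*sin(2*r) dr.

-1/2 + pi**2/8

Integrate by parts twice (u = r^2, dv = sin(2*r) dr).
An antiderivative is F(r) = -r**2*cos(2*r)/2 + r*sin(2*r)/2 + cos(2*r)/4.
Then F(pi/2) - F(0) = (-1/4 + pi**2/8) - (1/4) = -1/2 + pi**2/8.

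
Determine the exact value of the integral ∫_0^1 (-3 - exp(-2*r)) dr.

-7/2 + exp(-2)/2

An antiderivative is F(r) = -3*r + exp(-2*r)/2.
Then F(1) - F(0) = (-3 + exp(-2)/2) - (1/2) = -7/2 + exp(-2)/2.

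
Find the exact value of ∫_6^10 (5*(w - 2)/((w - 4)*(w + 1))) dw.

Factor the denominator: w**2 - 3*w - 4 = (w + 1)(w - 4).
Partial fractions: 5*(w - 2)/((w - 4)*(w + 1)) = 3/(w + 1) + 2/(w - 4).
An antiderivative is F(w) = 2*log(w - 4) + 3*log(w + 1).
Then F(10) - F(6) = (2*log(2) + 2*log(3) + 3*log(11)) - (2*log(2) + 3*log(7)) = -3*log(7) + 2*log(3) + 3*log(11).

-3*log(7) + 2*log(3) + 3*log(11)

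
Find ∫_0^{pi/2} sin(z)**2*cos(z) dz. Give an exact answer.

1/3

Let u = sin(z), so du = cos(z) dz. When z = 0, u = 0; when z = pi/2, u = 1.
The integral becomes ∫ u**2 du from 0 to 1, with antiderivative u**3/3.
Back in z: F(z) = sin(z)**3/3.
Then F(pi/2) - F(0) = (1/3) - (0) = 1/3.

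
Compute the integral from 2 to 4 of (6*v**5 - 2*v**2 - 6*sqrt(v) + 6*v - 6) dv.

By the power rule, an antiderivative is F(v) = v**6 - 4*v**(3/2) - 2*v**3/3 + 3*v**2 - 6*v.
Then F(4) - F(2) = (12136/3) - (176/3 - 8*sqrt(2)) = 8*sqrt(2) + 11960/3.

8*sqrt(2) + 11960/3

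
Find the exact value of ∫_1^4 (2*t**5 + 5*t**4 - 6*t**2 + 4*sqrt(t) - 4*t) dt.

By the power rule, an antiderivative is F(t) = t**6/3 + t**5 + 8*t**(3/2)/3 - 2*t**3 - 2*t**2.
Then F(4) - F(1) = (6752/3) - (0) = 6752/3.

6752/3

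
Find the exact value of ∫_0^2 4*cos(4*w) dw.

sin(8)

Let u = 4*w, so du = 4 dw. When w = 0, u = 0; when w = 2, u = 8.
The integral becomes ∫ cos(u) du from 0 to 8, with antiderivative sin(u).
Back in w: F(w) = sin(4*w).
Then F(2) - F(0) = (sin(8)) - (0) = sin(8).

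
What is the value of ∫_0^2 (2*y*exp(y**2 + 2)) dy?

Let u = y**2 + 2, so du = 2*y dy. When y = 0, u = 2; when y = 2, u = 6.
The integral becomes ∫ exp(u) du from 2 to 6, with antiderivative exp(u).
Back in y: F(y) = exp(y**2 + 2).
Then F(2) - F(0) = (exp(6)) - (exp(2)) = -exp(2) + exp(6).

-exp(2) + exp(6)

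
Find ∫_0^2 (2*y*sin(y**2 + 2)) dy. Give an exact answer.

-cos(6) + cos(2)

Let u = y**2 + 2, so du = 2*y dy. When y = 0, u = 2; when y = 2, u = 6.
The integral becomes ∫ sin(u) du from 2 to 6, with antiderivative -cos(u).
Back in y: F(y) = -cos(y**2 + 2).
Then F(2) - F(0) = (-cos(6)) - (-cos(2)) = -cos(6) + cos(2).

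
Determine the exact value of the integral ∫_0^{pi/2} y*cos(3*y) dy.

-pi/6 - 1/9

Integrate by parts once (u = y, dv = cos(3*y) dy).
An antiderivative is F(y) = y*sin(3*y)/3 + cos(3*y)/9.
Then F(pi/2) - F(0) = (-pi/6) - (1/9) = -pi/6 - 1/9.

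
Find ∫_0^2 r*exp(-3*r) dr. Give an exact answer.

Integrate by parts once (u = r, dv = exp(-3*r) dr).
An antiderivative is F(r) = (-3*r - 1)*exp(-3*r)/9.
Then F(2) - F(0) = (-7*exp(-6)/9) - (-1/9) = (-7 + exp(6))*exp(-6)/9.

(-7 + exp(6))*exp(-6)/9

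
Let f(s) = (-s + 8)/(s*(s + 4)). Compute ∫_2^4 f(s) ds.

log(27/16)

Factor the denominator: s**2 + 4*s = (s + 4)s.
Partial fractions: (-s + 8)/(s*(s + 4)) = -3/(s + 4) + 2/s.
An antiderivative is F(s) = 2*log(s) - 3*log(s + 4).
Then F(4) - F(2) = (-log(32)) - (-log(54)) = log(27/16).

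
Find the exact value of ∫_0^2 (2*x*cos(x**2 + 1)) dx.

Let u = x**2 + 1, so du = 2*x dx. When x = 0, u = 1; when x = 2, u = 5.
The integral becomes ∫ cos(u) du from 1 to 5, with antiderivative sin(u).
Back in x: F(x) = sin(x**2 + 1).
Then F(2) - F(0) = (sin(5)) - (sin(1)) = sin(5) - sin(1).

sin(5) - sin(1)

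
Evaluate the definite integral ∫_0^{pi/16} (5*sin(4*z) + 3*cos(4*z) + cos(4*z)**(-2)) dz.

An antiderivative is F(z) = 3*sin(4*z)/4 - 5*cos(4*z)/4 + tan(4*z)/4.
Then F(pi/16) - F(0) = (1/4 - sqrt(2)/4) - (-5/4) = 3/2 - sqrt(2)/4.

3/2 - sqrt(2)/4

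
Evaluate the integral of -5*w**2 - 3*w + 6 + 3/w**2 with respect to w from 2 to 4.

-1183/12

By the power rule, an antiderivative is F(w) = -5*w**3/3 - 3*w**2/2 + 6*w - 3/w.
Then F(4) - F(2) = (-1289/12) - (-53/6) = -1183/12.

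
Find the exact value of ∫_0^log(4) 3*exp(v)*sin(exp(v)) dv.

3*cos(1) - 3*cos(4)

Let u = exp(v), so du = exp(v) dv. When v = 0, u = 1; when v = log(4), u = 4.
The integral becomes 3·∫ sin(u) du from 1 to 4, with antiderivative -3*cos(u).
Back in v: F(v) = -3*cos(exp(v)).
Then F(log(4)) - F(0) = (-3*cos(4)) - (-3*cos(1)) = 3*cos(1) - 3*cos(4).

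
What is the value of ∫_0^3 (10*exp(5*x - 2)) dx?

-(2 - 2*exp(15))*exp(-2)

Let u = 5*x - 2, so du = 5 dx. When x = 0, u = -2; when x = 3, u = 13.
The integral becomes 2·∫ exp(u) du from -2 to 13, with antiderivative 2*exp(u).
Back in x: F(x) = 2*exp(5*x - 2).
Then F(3) - F(0) = (2*exp(13)) - (2*exp(-2)) = -(2 - 2*exp(15))*exp(-2).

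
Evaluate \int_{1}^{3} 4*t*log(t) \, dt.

-8 + 18*log(3)

Integrate by parts once (u = ln t, dv = 4*t dt).
An antiderivative is F(t) = t**2*(2*log(t) - 1).
Then F(3) - F(1) = (-9 + 18*log(3)) - (-1) = -8 + 18*log(3).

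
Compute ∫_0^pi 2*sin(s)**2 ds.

pi

Use the identity sin^2(s) = (1 - cos(2*s))/2.
An antiderivative is F(s) = s - sin(2*s)/2.
Then F(pi) - F(0) = (pi) - (0) = pi.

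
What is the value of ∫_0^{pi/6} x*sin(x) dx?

-sqrt(3)*pi/12 + 1/2

Integrate by parts once (u = x, dv = sin(x) dx).
An antiderivative is F(x) = -x*cos(x) + sin(x).
Then F(pi/6) - F(0) = (-sqrt(3)*pi/12 + 1/2) - (0) = -sqrt(3)*pi/12 + 1/2.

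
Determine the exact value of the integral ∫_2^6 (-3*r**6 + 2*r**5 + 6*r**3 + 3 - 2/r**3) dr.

-6454682/63

By the power rule, an antiderivative is F(r) = -3*r**7/7 + r**6/3 + 3*r**4/2 + 3*r + r**(-2).
Then F(6) - F(2) = (-25819553/252) - (-275/84) = -6454682/63.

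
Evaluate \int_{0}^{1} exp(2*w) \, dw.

An antiderivative is F(w) = exp(2*w)/2.
Then F(1) - F(0) = (exp(2)/2) - (1/2) = -1/2 + exp(2)/2.

-1/2 + exp(2)/2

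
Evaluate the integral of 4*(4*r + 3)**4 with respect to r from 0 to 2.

160808/5

Let u = 4*r + 3, so du = 4 dr. When r = 0, u = 3; when r = 2, u = 11.
The integral becomes ∫ u**4 du from 3 to 11, with antiderivative u**5/5.
Back in r: F(r) = (4*r + 3)**5/5.
Then F(2) - F(0) = (161051/5) - (243/5) = 160808/5.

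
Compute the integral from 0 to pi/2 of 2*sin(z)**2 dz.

pi/2

Use the identity sin^2(z) = (1 - cos(2*z))/2.
An antiderivative is F(z) = z - sin(2*z)/2.
Then F(pi/2) - F(0) = (pi/2) - (0) = pi/2.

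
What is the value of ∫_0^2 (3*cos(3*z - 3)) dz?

2*sin(3)

Let u = 3*z - 3, so du = 3 dz. When z = 0, u = -3; when z = 2, u = 3.
The integral becomes ∫ cos(u) du from -3 to 3, with antiderivative sin(u).
Back in z: F(z) = sin(3*z - 3).
Then F(2) - F(0) = (sin(3)) - (-sin(3)) = 2*sin(3).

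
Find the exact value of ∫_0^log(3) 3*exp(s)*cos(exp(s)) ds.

-3*sin(1) + 3*sin(3)

Let u = exp(s), so du = exp(s) ds. When s = 0, u = 1; when s = log(3), u = 3.
The integral becomes 3·∫ cos(u) du from 1 to 3, with antiderivative 3*sin(u).
Back in s: F(s) = 3*sin(exp(s)).
Then F(log(3)) - F(0) = (3*sin(3)) - (3*sin(1)) = -3*sin(1) + 3*sin(3).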